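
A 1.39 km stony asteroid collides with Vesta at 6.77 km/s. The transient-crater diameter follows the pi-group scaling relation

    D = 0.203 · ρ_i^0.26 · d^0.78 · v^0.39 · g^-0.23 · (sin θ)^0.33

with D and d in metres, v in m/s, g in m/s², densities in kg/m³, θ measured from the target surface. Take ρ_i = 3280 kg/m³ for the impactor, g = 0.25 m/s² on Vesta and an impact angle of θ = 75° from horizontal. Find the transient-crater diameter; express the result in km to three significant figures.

In SI units: d = 1390 m, v = 6770 m/s.
ρ_i^0.26 = 3280^0.26 = 8.206
d^0.78 = 1390^0.78 = 282.8
v^0.39 = 6770^0.39 = 31.18
g^-0.23 = 0.25^-0.23 = 1.376
(sin 75°)^0.33 = 0.9659^0.33 = 0.9886
D = 0.203 × 8.206 × 282.8 × 31.18 × 1.376 × 0.9886 = 19981 m
   = 19.98 km

D ≈ 20.0 km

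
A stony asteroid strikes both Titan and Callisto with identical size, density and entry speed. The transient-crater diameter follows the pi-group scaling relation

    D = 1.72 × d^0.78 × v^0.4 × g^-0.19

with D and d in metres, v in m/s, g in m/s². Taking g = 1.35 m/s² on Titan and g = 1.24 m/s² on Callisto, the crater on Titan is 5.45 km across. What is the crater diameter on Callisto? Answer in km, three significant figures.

All impactor-dependent factors cancel in the ratio, leaving D_Callisto/D_Titan = (g_Callisto/g_Titan)^-0.19.
(1.24/1.35)^-0.19 = 0.9185^-0.19 = 1.016
D_Callisto = 1.016 × 5.45 km = 5.54 km

D ≈ 5.54 km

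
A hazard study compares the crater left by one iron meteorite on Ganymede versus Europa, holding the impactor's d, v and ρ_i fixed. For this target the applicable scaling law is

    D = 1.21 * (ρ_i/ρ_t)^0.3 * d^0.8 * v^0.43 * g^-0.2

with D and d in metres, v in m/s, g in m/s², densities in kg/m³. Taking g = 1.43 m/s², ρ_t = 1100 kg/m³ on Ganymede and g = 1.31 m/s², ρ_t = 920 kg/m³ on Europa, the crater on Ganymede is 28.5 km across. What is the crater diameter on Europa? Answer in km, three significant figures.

The impactor-only factors (d, v, ρ_i) cancel in the ratio, leaving D_Europa/D_Ganymede = (g_Europa/g_Ganymede)^-0.2 · (ρ_t,Ganymede/ρ_t,Europa)^0.3.
(1.31/1.43)^-0.2 = 0.9161^-0.2 = 1.018
(1100/920)^0.3 = 1.196^0.3 = 1.055
Ratio = 1.018 × 1.055 = 1.074
D_Europa = 1.074 × 28.5 km = 30.6 km

D ≈ 30.6 km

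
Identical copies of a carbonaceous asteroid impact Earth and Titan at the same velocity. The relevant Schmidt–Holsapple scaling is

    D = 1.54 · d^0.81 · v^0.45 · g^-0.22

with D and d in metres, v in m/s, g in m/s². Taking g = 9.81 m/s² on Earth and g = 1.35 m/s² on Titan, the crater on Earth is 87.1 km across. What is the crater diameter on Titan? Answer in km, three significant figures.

All impactor-dependent factors cancel in the ratio, leaving D_Titan/D_Earth = (g_Titan/g_Earth)^-0.22.
(1.35/9.81)^-0.22 = 0.1376^-0.22 = 1.547
D_Titan = 1.547 × 87.1 km = 135 km

D ≈ 135 km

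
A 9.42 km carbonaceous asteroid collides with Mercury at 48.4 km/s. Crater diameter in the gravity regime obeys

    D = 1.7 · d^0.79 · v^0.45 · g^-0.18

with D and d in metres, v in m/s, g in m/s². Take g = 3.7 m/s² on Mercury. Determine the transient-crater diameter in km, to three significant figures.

In SI units: d = 9420 m, v = 48400 m/s.
d^0.79 = 9420^0.79 = 1379
v^0.45 = 48400^0.45 = 128.3
g^-0.18 = 3.7^-0.18 = 0.7902
D = 1.7 × 1379 × 128.3 × 0.7902 = 2.377 × 10^5 m
   = 237.7 km

D ≈ 238 km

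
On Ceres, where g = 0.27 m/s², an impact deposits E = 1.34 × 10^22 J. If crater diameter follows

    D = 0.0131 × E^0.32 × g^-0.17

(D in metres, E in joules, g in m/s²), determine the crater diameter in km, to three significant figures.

D ≈ 197 km

E^0.32 = (1.34 × 10^22)^0.32 = 1.204 × 10^7
g^-0.17 = 0.27^-0.17 = 1.249
D = 0.0131 × 1.204 × 10^7 × 1.249 = 1.970 × 10^5 m
   = 197.0 km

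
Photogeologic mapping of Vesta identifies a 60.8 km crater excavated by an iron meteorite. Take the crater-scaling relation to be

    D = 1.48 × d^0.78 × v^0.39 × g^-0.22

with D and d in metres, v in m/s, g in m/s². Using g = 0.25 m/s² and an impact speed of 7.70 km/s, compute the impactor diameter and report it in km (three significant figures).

Rearranging for d: d = [D / (1.48 · 7700^0.39 · 0.25^-0.22)]^(1/0.78).
D = 60800 m.
7700^0.39 = 32.79
0.25^-0.22 = 1.357
Denominator = 1.48 × 32.79 × 1.357 = 65.85
D / 65.85 = 60800 / 65.85 = 923.3
d = 923.3^(1/0.78) = 923.3^1.2821 = 6337 m

d ≈ 6.34 km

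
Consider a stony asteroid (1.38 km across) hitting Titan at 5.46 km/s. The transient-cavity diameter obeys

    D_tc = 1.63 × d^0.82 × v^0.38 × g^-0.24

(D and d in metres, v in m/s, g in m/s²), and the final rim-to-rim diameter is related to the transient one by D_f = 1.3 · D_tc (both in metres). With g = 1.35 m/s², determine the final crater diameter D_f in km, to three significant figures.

In SI: d = 1380 m, v = 5460 m/s.
d^0.82 = 1380^0.82 = 375.6
v^0.38 = 5460^0.38 = 26.31
g^-0.24 = 1.35^-0.24 = 0.9305
D_tc = 1.63 × 375.6 × 26.31 × 0.9305 = 14990 m
D_f = 1.3 × 14990 = 19487 m
     = 19.49 km

D_f ≈ 19.5 km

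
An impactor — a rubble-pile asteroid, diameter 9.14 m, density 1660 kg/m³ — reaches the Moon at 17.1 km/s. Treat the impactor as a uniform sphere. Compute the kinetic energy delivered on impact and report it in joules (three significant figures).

E ≈ 9.70 × 10^13 J

v = 17100 m/s.
Mass m = (π/6) ρ d³ = (π/6) × 1660 × (9.14)³ = 6.637 × 10^5 kg
E = ½ m v² = 0.5 × 6.637 × 10^5 × (17100)² = 9.704 × 10^13 J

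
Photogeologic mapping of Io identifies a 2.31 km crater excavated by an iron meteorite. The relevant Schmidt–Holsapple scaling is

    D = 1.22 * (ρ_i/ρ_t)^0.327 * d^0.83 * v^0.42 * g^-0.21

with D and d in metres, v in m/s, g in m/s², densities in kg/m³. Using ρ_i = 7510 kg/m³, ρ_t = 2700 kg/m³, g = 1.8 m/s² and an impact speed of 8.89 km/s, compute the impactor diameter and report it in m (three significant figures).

Rearranging for d: d = [D / (1.22 · (7510/2700)^0.327 · 8890^0.42 · 1.8^-0.21)]^(1/0.83).
D = 2310 m.
(7510/2700)^0.327 = 1.397
8890^0.42 = 45.56
1.8^-0.21 = 0.8839
Denominator = 1.22 × 1.397 × 45.56 × 0.8839 = 68.63
D / 68.63 = 2310 / 68.63 = 33.66
d = 33.66^(1/0.83) = 33.66^1.2048 = 69.16 m

d ≈ 69.2 m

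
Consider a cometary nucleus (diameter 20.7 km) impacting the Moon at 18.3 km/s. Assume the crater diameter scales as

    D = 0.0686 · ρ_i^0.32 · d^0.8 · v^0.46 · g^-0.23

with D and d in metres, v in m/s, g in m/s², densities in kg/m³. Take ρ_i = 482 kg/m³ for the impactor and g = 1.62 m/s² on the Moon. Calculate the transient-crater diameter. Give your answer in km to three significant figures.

In SI units: d = 20700 m, v = 18300 m/s.
ρ_i^0.32 = 482^0.32 = 7.221
d^0.8 = 20700^0.8 = 2836
v^0.46 = 18300^0.46 = 91.35
g^-0.23 = 1.62^-0.23 = 0.8950
D = 0.0686 × 7.221 × 2836 × 91.35 × 0.8950 = 1.149 × 10^5 m
   = 114.9 km

D ≈ 115 km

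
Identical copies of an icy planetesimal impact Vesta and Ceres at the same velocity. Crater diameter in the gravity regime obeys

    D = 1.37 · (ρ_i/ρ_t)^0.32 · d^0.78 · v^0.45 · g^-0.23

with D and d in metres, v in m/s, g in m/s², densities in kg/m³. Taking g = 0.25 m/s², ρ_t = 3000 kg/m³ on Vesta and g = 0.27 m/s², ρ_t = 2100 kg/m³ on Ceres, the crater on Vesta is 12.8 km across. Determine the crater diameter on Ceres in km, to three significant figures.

D ≈ 14.1 km

The impactor-only factors (d, v, ρ_i) cancel in the ratio, leaving D_Ceres/D_Vesta = (g_Ceres/g_Vesta)^-0.23 · (ρ_t,Vesta/ρ_t,Ceres)^0.32.
(0.27/0.25)^-0.23 = 1.080^-0.23 = 0.9825
(3000/2100)^0.32 = 1.429^0.32 = 1.121
Ratio = 0.9825 × 1.121 = 1.101
D_Ceres = 1.101 × 12.8 km = 14.1 km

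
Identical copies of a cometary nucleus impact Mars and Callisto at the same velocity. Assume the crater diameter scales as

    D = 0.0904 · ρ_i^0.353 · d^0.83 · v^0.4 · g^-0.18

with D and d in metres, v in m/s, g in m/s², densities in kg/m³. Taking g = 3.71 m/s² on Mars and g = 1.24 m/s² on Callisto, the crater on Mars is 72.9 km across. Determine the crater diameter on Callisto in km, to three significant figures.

D ≈ 88.8 km

All impactor-dependent factors cancel in the ratio, leaving D_Callisto/D_Mars = (g_Callisto/g_Mars)^-0.18.
(1.24/3.71)^-0.18 = 0.3342^-0.18 = 1.218
D_Callisto = 1.218 × 72.9 km = 88.8 km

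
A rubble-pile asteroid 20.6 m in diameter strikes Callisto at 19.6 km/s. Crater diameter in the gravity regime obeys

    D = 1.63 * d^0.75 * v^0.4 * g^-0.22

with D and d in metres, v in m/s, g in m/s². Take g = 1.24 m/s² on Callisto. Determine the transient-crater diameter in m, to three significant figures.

In SI units: v = 19600 m/s.
d^0.75 = 20.6^0.75 = 9.669
v^0.4 = 19600^0.4 = 52.11
g^-0.22 = 1.24^-0.22 = 0.9538
D = 1.63 × 9.669 × 52.11 × 0.9538 = 783.3 m

D ≈ 783 m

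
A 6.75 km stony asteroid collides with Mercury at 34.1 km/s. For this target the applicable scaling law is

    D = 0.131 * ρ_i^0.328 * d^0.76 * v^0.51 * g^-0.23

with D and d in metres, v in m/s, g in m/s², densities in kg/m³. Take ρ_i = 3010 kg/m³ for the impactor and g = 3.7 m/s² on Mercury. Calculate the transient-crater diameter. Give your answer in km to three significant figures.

In SI units: d = 6750 m, v = 34100 m/s.
ρ_i^0.328 = 3010^0.328 = 13.83
d^0.76 = 6750^0.76 = 813.3
v^0.51 = 34100^0.51 = 205.0
g^-0.23 = 3.7^-0.23 = 0.7401
D = 0.131 × 13.83 × 813.3 × 205.0 × 0.7401 = 2.236 × 10^5 m
   = 223.6 km

D ≈ 224 km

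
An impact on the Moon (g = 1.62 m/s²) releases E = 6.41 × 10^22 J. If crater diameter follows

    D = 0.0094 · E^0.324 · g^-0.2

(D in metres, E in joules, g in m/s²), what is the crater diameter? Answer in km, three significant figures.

E^0.324 = (6.41 × 10^22)^0.324 = 2.451 × 10^7
g^-0.2 = 1.62^-0.2 = 0.9080
D = 0.0094 × 2.451 × 10^7 × 0.9080 = 2.092 × 10^5 m
   = 209.2 km

D ≈ 209 km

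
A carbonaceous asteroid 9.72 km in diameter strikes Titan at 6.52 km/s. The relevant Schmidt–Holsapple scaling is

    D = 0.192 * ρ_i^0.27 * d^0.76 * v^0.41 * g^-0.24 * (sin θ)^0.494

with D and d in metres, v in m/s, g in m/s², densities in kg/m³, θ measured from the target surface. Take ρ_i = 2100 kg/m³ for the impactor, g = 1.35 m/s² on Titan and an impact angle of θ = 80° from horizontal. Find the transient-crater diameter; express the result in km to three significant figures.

D ≈ 55.0 km

In SI units: d = 9720 m, v = 6520 m/s.
ρ_i^0.27 = 2100^0.27 = 7.889
d^0.76 = 9720^0.76 = 1073
v^0.41 = 6520^0.41 = 36.63
g^-0.24 = 1.35^-0.24 = 0.9305
(sin 80°)^0.494 = 0.9848^0.494 = 0.9925
D = 0.192 × 7.889 × 1073 × 36.63 × 0.9305 × 0.9925 = 54980 m
   = 54.98 km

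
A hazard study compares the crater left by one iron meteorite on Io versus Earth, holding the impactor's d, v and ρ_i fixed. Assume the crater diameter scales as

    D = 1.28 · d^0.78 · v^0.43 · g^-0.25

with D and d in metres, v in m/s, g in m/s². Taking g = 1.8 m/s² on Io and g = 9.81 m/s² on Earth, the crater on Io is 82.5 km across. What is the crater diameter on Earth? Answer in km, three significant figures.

All impactor-dependent factors cancel in the ratio, leaving D_Earth/D_Io = (g_Earth/g_Io)^-0.25.
(9.81/1.8)^-0.25 = 5.450^-0.25 = 0.6545
D_Earth = 0.6545 × 82.5 km = 54.0 km

D ≈ 54.0 km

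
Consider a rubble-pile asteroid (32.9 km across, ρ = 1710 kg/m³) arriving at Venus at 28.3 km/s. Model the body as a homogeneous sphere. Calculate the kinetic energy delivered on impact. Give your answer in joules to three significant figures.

E ≈ 1.28 × 10^25 J

d = 32900 m; v = 28300 m/s.
Mass m = (π/6) ρ d³ = (π/6) × 1710 × (32900)³ = 3.188 × 10^16 kg
E = ½ m v² = 0.5 × 3.188 × 10^16 × (28300)² = 1.277 × 10^25 J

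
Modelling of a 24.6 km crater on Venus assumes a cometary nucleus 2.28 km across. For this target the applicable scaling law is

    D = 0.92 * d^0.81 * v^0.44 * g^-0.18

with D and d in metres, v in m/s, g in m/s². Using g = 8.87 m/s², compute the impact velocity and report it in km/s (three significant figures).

v ≈ 18.5 km/s

Rearranging for v: v = [D / (0.92 · 2280^0.81 · 8.87^-0.18)]^(1/0.44).
D = 24600 m.
2280^0.81 = 524.7
8.87^-0.18 = 0.6751
Denominator = 0.92 × 524.7 × 0.6751 = 325.9
D / 325.9 = 24600 / 325.9 = 75.48
v = 75.48^(1/0.44) = 75.48^2.2727 = 18525 m/s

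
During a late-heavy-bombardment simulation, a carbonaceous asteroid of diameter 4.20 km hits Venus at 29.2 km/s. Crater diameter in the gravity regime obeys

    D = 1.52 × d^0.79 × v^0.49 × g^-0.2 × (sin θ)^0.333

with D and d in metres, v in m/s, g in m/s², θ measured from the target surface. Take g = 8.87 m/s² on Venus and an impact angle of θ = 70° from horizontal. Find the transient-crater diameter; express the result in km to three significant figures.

In SI units: d = 4200 m, v = 29200 m/s.
d^0.79 = 4200^0.79 = 728.4
v^0.49 = 29200^0.49 = 154.2
g^-0.2 = 8.87^-0.2 = 0.6463
(sin 70°)^0.333 = 0.9397^0.333 = 0.9795
D = 1.52 × 728.4 × 154.2 × 0.6463 × 0.9795 = 1.081 × 10^5 m
   = 108.1 km

D ≈ 108 km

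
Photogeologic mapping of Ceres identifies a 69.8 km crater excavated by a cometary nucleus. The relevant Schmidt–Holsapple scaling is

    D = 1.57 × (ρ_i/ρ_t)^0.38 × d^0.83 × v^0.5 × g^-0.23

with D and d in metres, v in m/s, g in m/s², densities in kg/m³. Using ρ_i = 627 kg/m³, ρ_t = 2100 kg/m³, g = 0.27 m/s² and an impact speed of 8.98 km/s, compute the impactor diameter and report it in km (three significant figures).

Rearranging for d: d = [D / (1.57 · (627/2100)^0.38 · 8980^0.5 · 0.27^-0.23)]^(1/0.83).
D = 69800 m.
(627/2100)^0.38 = 0.6317
8980^0.5 = 94.76
0.27^-0.23 = 1.351
Denominator = 1.57 × 0.6317 × 94.76 × 1.351 = 127.0
D / 127.0 = 69800 / 127.0 = 549.6
d = 549.6^(1/0.83) = 549.6^1.2048 = 2001 m

d ≈ 2.00 km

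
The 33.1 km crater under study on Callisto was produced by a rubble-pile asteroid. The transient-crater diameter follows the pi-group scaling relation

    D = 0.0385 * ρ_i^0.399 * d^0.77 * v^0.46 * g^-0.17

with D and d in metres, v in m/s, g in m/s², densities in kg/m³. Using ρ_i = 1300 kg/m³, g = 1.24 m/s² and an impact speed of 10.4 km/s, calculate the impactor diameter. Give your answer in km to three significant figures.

Rearranging for d: d = [D / (0.0385 · 1300^0.399 · 10400^0.46 · 1.24^-0.17)]^(1/0.77).
D = 33100 m.
1300^0.399 = 17.48
10400^0.46 = 70.44
1.24^-0.17 = 0.9641
Denominator = 0.0385 × 17.48 × 70.44 × 0.9641 = 45.70
D / 45.70 = 33100 / 45.70 = 724.3
d = 724.3^(1/0.77) = 724.3^1.2987 = 5178 m

d ≈ 5.18 km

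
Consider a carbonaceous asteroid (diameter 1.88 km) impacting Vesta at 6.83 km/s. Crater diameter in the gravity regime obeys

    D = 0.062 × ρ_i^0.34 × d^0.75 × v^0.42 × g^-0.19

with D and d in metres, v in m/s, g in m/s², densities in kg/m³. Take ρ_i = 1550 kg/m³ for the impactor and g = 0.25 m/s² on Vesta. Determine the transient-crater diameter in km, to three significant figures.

D ≈ 11.4 km

In SI units: d = 1880 m, v = 6830 m/s.
ρ_i^0.34 = 1550^0.34 = 12.15
d^0.75 = 1880^0.75 = 285.5
v^0.42 = 6830^0.42 = 40.78
g^-0.19 = 0.25^-0.19 = 1.301
D = 0.062 × 12.15 × 285.5 × 40.78 × 1.301 = 11410 m
   = 11.41 km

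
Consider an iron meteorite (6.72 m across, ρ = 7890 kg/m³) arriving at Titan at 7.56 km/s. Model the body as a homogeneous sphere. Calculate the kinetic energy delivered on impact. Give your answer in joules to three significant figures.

v = 7560 m/s.
Mass m = (π/6) ρ d³ = (π/6) × 7890 × (6.72)³ = 1.254 × 10^6 kg
E = ½ m v² = 0.5 × 1.254 × 10^6 × (7560)² = 3.584 × 10^13 J

E ≈ 3.58 × 10^13 J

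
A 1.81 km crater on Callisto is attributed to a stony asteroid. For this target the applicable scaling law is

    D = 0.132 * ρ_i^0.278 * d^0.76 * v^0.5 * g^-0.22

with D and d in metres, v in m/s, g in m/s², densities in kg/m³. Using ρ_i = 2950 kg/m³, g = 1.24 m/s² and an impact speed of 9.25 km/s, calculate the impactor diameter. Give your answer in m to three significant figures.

Rearranging for d: d = [D / (0.132 · 2950^0.278 · 9250^0.5 · 1.24^-0.22)]^(1/0.76).
D = 1810 m.
2950^0.278 = 9.217
9250^0.5 = 96.18
1.24^-0.22 = 0.9538
Denominator = 0.132 × 9.217 × 96.18 × 0.9538 = 111.6
D / 111.6 = 1810 / 111.6 = 16.22
d = 16.22^(1/0.76) = 16.22^1.3158 = 39.10 m

d ≈ 39.1 m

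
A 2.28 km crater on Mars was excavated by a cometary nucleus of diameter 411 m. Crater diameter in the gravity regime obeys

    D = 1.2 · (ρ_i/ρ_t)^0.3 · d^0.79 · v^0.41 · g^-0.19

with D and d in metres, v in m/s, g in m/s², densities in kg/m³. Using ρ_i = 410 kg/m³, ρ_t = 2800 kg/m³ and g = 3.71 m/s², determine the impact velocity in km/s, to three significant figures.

v ≈ 6.84 km/s

Rearranging for v: v = [D / (1.2 · (410/2800)^0.3 · 411^0.79 · 3.71^-0.19)]^(1/0.41).
D = 2280 m.
(410/2800)^0.3 = 0.5619
411^0.79 = 116.1
3.71^-0.19 = 0.7795
Denominator = 1.2 × 0.5619 × 116.1 × 0.7795 = 61.02
D / 61.02 = 2280 / 61.02 = 37.36
v = 37.36^(1/0.41) = 37.36^2.439 = 6841 m/s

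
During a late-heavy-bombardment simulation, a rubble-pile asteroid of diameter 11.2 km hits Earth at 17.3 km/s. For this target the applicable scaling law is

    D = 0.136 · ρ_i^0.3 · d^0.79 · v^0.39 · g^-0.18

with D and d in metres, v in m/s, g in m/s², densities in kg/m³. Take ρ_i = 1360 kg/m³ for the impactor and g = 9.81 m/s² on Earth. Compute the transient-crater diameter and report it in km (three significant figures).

In SI units: d = 11200 m, v = 17300 m/s.
ρ_i^0.3 = 1360^0.3 = 8.711
d^0.79 = 11200^0.79 = 1581
v^0.39 = 17300^0.39 = 44.96
g^-0.18 = 9.81^-0.18 = 0.6630
D = 0.136 × 8.711 × 1581 × 44.96 × 0.6630 = 55831 m
   = 55.83 km

D ≈ 55.8 km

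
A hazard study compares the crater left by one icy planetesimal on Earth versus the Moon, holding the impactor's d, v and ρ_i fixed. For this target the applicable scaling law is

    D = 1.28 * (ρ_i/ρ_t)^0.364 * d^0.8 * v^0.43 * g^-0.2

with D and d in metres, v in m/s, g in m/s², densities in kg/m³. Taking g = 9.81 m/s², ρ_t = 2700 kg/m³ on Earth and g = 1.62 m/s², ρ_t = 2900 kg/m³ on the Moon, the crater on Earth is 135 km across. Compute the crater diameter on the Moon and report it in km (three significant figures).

The impactor-only factors (d, v, ρ_i) cancel in the ratio, leaving D_Moon/D_Earth = (g_Moon/g_Earth)^-0.2 · (ρ_t,Earth/ρ_t,Moon)^0.364.
(1.62/9.81)^-0.2 = 0.1651^-0.2 = 1.434
(2700/2900)^0.364 = 0.9310^0.364 = 0.9743
Ratio = 1.434 × 0.9743 = 1.397
D_Moon = 1.397 × 135 km = 189 km

D ≈ 189 km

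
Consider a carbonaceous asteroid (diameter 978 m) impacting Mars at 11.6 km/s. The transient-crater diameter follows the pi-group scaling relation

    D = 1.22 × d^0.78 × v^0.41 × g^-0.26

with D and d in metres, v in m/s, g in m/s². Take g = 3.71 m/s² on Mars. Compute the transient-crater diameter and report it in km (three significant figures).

In SI units: v = 11600 m/s.
d^0.78 = 978^0.78 = 215.0
v^0.41 = 11600^0.41 = 46.39
g^-0.26 = 3.71^-0.26 = 0.7112
D = 1.22 × 215.0 × 46.39 × 0.7112 = 8654 m
   = 8.654 km

D ≈ 8.65 km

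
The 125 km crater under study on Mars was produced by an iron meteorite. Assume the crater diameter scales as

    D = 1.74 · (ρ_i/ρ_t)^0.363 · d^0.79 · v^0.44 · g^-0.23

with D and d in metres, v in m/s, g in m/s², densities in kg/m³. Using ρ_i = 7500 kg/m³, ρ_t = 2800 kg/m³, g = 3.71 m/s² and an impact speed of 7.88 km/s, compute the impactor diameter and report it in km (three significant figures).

Rearranging for d: d = [D / (1.74 · (7500/2800)^0.363 · 7880^0.44 · 3.71^-0.23)]^(1/0.79).
D = 125000 m.
(7500/2800)^0.363 = 1.430
7880^0.44 = 51.82
3.71^-0.23 = 0.7397
Denominator = 1.74 × 1.430 × 51.82 × 0.7397 = 95.38
D / 95.38 = 125000 / 95.38 = 1311
d = 1311^(1/0.79) = 1311^1.2658 = 8836 m

d ≈ 8.84 km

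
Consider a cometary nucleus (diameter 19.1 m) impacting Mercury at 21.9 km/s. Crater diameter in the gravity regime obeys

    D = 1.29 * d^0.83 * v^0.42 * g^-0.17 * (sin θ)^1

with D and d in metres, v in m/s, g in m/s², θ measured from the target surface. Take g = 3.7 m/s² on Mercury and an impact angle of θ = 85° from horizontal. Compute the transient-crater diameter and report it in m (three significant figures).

In SI units: v = 21900 m/s.
d^0.83 = 19.1^0.83 = 11.57
v^0.42 = 21900^0.42 = 66.53
g^-0.17 = 3.7^-0.17 = 0.8006
(sin 85°)^1 = 0.9962^1 = 0.9962
D = 1.29 × 11.57 × 66.53 × 0.8006 × 0.9962 = 792.0 m

D ≈ 792 m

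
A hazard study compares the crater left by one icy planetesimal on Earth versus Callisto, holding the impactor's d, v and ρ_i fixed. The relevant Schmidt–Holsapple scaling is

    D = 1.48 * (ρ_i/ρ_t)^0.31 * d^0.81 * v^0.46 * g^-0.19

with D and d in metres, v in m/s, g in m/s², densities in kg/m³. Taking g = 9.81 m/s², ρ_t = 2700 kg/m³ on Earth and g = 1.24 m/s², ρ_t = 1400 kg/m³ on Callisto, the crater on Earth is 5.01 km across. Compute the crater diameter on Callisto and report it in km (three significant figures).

The impactor-only factors (d, v, ρ_i) cancel in the ratio, leaving D_Callisto/D_Earth = (g_Callisto/g_Earth)^-0.19 · (ρ_t,Earth/ρ_t,Callisto)^0.31.
(1.24/9.81)^-0.19 = 0.1264^-0.19 = 1.481
(2700/1400)^0.31 = 1.929^0.31 = 1.226
Ratio = 1.481 × 1.226 = 1.816
D_Callisto = 1.816 × 5.01 km = 9.10 km

D ≈ 9.10 km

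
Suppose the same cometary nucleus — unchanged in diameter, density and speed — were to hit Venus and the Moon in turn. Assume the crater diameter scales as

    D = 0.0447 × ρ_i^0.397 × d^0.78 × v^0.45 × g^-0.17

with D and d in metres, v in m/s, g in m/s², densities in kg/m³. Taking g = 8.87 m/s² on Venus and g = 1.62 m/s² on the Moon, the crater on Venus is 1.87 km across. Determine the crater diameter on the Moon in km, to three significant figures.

All impactor-dependent factors cancel in the ratio, leaving D_Moon/D_Venus = (g_Moon/g_Venus)^-0.17.
(1.62/8.87)^-0.17 = 0.1826^-0.17 = 1.335
D_Moon = 1.335 × 1.87 km = 2.50 km

D ≈ 2.50 km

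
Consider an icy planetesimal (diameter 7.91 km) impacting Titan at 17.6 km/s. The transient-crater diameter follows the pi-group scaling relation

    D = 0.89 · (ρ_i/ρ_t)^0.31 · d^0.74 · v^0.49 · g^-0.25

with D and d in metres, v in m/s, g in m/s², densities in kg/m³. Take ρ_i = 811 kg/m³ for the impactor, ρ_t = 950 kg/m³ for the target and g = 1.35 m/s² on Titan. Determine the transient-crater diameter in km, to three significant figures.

D ≈ 72.5 km

In SI units: d = 7910 m, v = 17600 m/s.
(ρ_i/ρ_t)^0.31 = (811/950)^0.31 = 0.9521
d^0.74 = 7910^0.74 = 766.7
v^0.49 = 17600^0.49 = 120.3
g^-0.25 = 1.35^-0.25 = 0.9277
D = 0.89 × 0.9521 × 766.7 × 120.3 × 0.9277 = 72506 m
   = 72.51 km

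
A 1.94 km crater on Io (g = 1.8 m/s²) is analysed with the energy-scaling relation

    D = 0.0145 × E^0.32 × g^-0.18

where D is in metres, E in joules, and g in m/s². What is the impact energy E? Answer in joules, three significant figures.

Rearranging: E = [D / (0.0145 · g^-0.18)]^(1/0.32).
D = 1940 m.
g^-0.18 = 1.8^-0.18 = 0.8996
D / (0.0145 × 0.8996) = 1940 / (0.01304) = 1.488 × 10^5
E = (1.488 × 10^5)^3.125 = 1.460 × 10^16 J

E ≈ 1.46 × 10^16 J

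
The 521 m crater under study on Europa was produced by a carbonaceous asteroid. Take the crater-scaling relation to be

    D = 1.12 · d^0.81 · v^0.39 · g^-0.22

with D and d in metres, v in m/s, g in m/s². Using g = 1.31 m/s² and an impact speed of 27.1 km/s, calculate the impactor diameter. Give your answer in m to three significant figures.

Rearranging for d: d = [D / (1.12 · 27100^0.39 · 1.31^-0.22)]^(1/0.81).
27100^0.39 = 53.56
1.31^-0.22 = 0.9423
Denominator = 1.12 × 53.56 × 0.9423 = 56.53
D / 56.53 = 521 / 56.53 = 9.216
d = 9.216^(1/0.81) = 9.216^1.2346 = 15.52 m

d ≈ 15.5 m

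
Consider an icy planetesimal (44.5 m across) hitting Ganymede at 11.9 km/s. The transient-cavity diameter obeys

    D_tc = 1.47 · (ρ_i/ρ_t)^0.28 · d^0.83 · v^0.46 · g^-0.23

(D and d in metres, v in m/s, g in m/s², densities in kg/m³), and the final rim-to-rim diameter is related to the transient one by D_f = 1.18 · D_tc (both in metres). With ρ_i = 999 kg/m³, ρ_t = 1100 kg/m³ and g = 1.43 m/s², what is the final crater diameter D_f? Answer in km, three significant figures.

D_f ≈ 2.72 km

v = 11900 m/s.
(ρ_i/ρ_t)^0.28 = (999/1100)^0.28 = 0.9734
d^0.83 = 44.5^0.83 = 23.34
v^0.46 = 11900^0.46 = 74.95
g^-0.23 = 1.43^-0.23 = 0.9210
D_tc = 1.47 × 0.9734 × 23.34 × 74.95 × 0.9210 = 2305 m
D_f = 1.18 × 2305 = 2720 m
     = 2.720 km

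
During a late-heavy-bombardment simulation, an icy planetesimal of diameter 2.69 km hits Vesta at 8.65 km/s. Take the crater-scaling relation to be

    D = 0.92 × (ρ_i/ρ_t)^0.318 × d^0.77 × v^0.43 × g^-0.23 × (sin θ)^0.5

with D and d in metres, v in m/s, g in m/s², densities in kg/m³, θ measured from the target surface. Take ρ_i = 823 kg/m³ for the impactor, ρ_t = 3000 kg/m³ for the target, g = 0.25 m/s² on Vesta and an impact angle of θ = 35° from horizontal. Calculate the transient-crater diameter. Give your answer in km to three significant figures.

D ≈ 13.7 km

In SI units: d = 2690 m, v = 8650 m/s.
(ρ_i/ρ_t)^0.318 = (823/3000)^0.318 = 0.6628
d^0.77 = 2690^0.77 = 437.4
v^0.43 = 8650^0.43 = 49.31
g^-0.23 = 0.25^-0.23 = 1.376
(sin 35°)^0.5 = 0.5736^0.5 = 0.7574
D = 0.92 × 0.6628 × 437.4 × 49.31 × 1.376 × 0.7574 = 13707 m
   = 13.71 km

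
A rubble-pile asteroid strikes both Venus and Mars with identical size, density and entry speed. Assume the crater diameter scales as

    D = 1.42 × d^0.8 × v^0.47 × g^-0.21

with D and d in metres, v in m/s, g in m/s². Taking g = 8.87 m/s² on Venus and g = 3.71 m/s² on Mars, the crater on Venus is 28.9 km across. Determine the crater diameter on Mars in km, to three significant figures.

All impactor-dependent factors cancel in the ratio, leaving D_Mars/D_Venus = (g_Mars/g_Venus)^-0.21.
(3.71/8.87)^-0.21 = 0.4183^-0.21 = 1.201
D_Mars = 1.201 × 28.9 km = 34.7 km

D ≈ 34.7 km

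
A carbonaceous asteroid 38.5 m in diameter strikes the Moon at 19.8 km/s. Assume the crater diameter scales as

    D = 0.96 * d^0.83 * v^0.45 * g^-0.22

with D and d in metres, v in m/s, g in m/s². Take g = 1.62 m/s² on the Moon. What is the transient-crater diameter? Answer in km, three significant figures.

D ≈ 1.53 km

In SI units: v = 19800 m/s.
d^0.83 = 38.5^0.83 = 20.70
v^0.45 = 19800^0.45 = 85.80
g^-0.22 = 1.62^-0.22 = 0.8993
D = 0.96 × 20.70 × 85.80 × 0.8993 = 1533 m
   = 1.533 km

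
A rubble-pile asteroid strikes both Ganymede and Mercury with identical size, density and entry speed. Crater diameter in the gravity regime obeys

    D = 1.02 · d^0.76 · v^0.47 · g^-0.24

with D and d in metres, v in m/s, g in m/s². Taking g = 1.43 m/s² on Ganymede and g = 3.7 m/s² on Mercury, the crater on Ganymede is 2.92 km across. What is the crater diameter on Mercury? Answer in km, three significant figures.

All impactor-dependent factors cancel in the ratio, leaving D_Mercury/D_Ganymede = (g_Mercury/g_Ganymede)^-0.24.
(3.7/1.43)^-0.24 = 2.587^-0.24 = 0.7960
D_Mercury = 0.7960 × 2.92 km = 2.32 km

D ≈ 2.32 km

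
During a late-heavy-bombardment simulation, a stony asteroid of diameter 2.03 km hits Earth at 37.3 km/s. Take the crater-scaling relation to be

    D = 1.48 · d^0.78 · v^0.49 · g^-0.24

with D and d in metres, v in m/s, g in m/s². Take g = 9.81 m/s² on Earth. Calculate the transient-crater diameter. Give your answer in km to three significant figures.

D ≈ 56.5 km

In SI units: d = 2030 m, v = 37300 m/s.
d^0.78 = 2030^0.78 = 380.1
v^0.49 = 37300^0.49 = 173.8
g^-0.24 = 9.81^-0.24 = 0.5781
D = 1.48 × 380.1 × 173.8 × 0.5781 = 56521 m
   = 56.52 km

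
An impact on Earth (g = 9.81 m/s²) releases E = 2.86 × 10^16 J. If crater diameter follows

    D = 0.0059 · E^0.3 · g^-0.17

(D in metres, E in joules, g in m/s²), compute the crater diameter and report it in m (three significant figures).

E^0.3 = (2.86 × 10^16)^0.3 = 8.648 × 10^4
g^-0.17 = 9.81^-0.17 = 0.6783
D = 0.0059 × 8.648 × 10^4 × 0.6783 = 346.1 m

D ≈ 346 m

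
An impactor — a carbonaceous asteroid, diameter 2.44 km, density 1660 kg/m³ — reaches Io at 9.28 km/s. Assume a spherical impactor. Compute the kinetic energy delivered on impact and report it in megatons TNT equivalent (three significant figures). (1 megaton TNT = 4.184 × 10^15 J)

E ≈ 1.30 × 10^5 Mt TNT

d = 2440 m; v = 9280 m/s.
Mass m = (π/6) ρ d³ = (π/6) × 1660 × (2440)³ = 1.263 × 10^13 kg
E = ½ m v² = 0.5 × 1.263 × 10^13 × (9280)² = 5.438 × 10^20 J
   = 5.438 × 10^20 / 4.184×10^15 = 1.300 × 10^5 Mt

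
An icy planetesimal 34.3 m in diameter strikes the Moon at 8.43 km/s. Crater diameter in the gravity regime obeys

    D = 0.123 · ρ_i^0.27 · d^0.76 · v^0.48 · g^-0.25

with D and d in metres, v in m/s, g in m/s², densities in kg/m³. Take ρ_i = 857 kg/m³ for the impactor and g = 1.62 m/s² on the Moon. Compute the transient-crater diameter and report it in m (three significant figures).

In SI units: v = 8430 m/s.
ρ_i^0.27 = 857^0.27 = 6.193
d^0.76 = 34.3^0.76 = 14.68
v^0.48 = 8430^0.48 = 76.63
g^-0.25 = 1.62^-0.25 = 0.8864
D = 0.123 × 6.193 × 14.68 × 76.63 × 0.8864 = 759.6 m

D ≈ 760 m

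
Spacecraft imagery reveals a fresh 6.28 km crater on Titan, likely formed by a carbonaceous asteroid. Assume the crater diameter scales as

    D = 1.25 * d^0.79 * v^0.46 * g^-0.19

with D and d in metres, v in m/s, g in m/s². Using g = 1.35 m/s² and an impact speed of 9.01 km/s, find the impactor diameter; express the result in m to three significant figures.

d ≈ 259 m

Rearranging for d: d = [D / (1.25 · 9010^0.46 · 1.35^-0.19)]^(1/0.79).
D = 6280 m.
9010^0.46 = 65.94
1.35^-0.19 = 0.9446
Denominator = 1.25 × 65.94 × 0.9446 = 77.86
D / 77.86 = 6280 / 77.86 = 80.66
d = 80.66^(1/0.79) = 80.66^1.2658 = 259.1 m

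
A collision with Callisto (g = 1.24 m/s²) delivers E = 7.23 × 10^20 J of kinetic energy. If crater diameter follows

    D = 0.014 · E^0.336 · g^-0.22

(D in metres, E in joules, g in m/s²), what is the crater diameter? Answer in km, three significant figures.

D ≈ 136 km

E^0.336 = (7.23 × 10^20)^0.336 = 1.020 × 10^7
g^-0.22 = 1.24^-0.22 = 0.9538
D = 0.014 × 1.020 × 10^7 × 0.9538 = 1.362 × 10^5 m
   = 136.2 km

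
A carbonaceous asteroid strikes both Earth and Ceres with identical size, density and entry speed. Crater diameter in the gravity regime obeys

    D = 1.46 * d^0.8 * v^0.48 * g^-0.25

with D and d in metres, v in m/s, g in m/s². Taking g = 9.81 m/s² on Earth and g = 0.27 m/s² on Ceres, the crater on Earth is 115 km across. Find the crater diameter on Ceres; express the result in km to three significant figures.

All impactor-dependent factors cancel in the ratio, leaving D_Ceres/D_Earth = (g_Ceres/g_Earth)^-0.25.
(0.27/9.81)^-0.25 = 0.02752^-0.25 = 2.455
D_Ceres = 2.455 × 115 km = 282 km

D ≈ 282 km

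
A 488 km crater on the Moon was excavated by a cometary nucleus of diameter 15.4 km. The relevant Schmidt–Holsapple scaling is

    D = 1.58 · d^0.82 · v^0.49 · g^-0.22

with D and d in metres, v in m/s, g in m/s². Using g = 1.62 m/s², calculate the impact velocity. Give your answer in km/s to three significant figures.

v ≈ 19.5 km/s

Rearranging for v: v = [D / (1.58 · 15400^0.82 · 1.62^-0.22)]^(1/0.49).
D = 488000 m.
15400^0.82 = 2715
1.62^-0.22 = 0.8993
Denominator = 1.58 × 2715 × 0.8993 = 3858
D / 3858 = 488000 / 3858 = 126.5
v = 126.5^(1/0.49) = 126.5^2.0408 = 19496 m/s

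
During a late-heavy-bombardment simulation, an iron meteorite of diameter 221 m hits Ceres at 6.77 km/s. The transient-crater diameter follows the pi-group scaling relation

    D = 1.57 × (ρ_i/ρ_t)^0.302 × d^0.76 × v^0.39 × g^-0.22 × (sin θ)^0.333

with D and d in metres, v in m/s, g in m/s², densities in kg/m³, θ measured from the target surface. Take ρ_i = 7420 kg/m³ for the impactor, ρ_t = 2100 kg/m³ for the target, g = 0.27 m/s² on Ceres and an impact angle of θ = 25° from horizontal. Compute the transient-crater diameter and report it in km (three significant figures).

D ≈ 4.34 km

In SI units: v = 6770 m/s.
(ρ_i/ρ_t)^0.302 = (7420/2100)^0.302 = 1.464
d^0.76 = 221^0.76 = 60.50
v^0.39 = 6770^0.39 = 31.18
g^-0.22 = 0.27^-0.22 = 1.334
(sin 25°)^0.333 = 0.4226^0.333 = 0.7506
D = 1.57 × 1.464 × 60.50 × 31.18 × 1.334 × 0.7506 = 4341 m
   = 4.341 km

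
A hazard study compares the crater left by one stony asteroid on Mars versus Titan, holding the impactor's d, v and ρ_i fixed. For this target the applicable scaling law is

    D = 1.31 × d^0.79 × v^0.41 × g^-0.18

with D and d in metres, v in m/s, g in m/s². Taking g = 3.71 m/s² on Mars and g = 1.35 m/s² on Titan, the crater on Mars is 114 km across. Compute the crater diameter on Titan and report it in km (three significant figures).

D ≈ 137 km

All impactor-dependent factors cancel in the ratio, leaving D_Titan/D_Mars = (g_Titan/g_Mars)^-0.18.
(1.35/3.71)^-0.18 = 0.3639^-0.18 = 1.200
D_Titan = 1.200 × 114 km = 137 km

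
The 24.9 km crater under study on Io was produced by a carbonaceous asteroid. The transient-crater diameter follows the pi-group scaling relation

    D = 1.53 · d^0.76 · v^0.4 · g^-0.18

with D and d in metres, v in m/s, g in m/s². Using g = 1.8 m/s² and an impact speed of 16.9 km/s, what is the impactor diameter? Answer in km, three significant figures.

d ≈ 2.38 km

Rearranging for d: d = [D / (1.53 · 16900^0.4 · 1.8^-0.18)]^(1/0.76).
D = 24900 m.
16900^0.4 = 49.11
1.8^-0.18 = 0.8996
Denominator = 1.53 × 49.11 × 0.8996 = 67.59
D / 67.59 = 24900 / 67.59 = 368.4
d = 368.4^(1/0.76) = 368.4^1.3158 = 2381 m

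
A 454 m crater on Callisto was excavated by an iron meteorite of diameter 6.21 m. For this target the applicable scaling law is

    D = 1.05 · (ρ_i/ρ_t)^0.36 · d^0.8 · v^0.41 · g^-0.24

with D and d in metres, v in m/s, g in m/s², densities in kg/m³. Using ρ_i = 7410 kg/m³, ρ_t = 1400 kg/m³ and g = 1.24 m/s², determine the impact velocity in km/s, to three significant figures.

v ≈ 20.0 km/s

Rearranging for v: v = [D / (1.05 · (7410/1400)^0.36 · 6.21^0.8 · 1.24^-0.24)]^(1/0.41).
(7410/1400)^0.36 = 1.822
6.21^0.8 = 4.310
1.24^-0.24 = 0.9497
Denominator = 1.05 × 1.822 × 4.310 × 0.9497 = 7.831
D / 7.831 = 454 / 7.831 = 57.97
v = 57.97^(1/0.41) = 57.97^2.439 = 19973 m/s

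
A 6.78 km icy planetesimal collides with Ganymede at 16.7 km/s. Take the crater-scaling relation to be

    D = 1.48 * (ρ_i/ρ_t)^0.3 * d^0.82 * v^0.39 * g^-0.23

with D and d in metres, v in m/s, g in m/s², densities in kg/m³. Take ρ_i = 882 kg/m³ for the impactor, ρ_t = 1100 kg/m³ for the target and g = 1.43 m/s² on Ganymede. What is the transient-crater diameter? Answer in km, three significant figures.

In SI units: d = 6780 m, v = 16700 m/s.
(ρ_i/ρ_t)^0.3 = (882/1100)^0.3 = 0.9359
d^0.82 = 6780^0.82 = 1386
v^0.39 = 16700^0.39 = 44.35
g^-0.23 = 1.43^-0.23 = 0.9210
D = 1.48 × 0.9359 × 1386 × 44.35 × 0.9210 = 78417 m
   = 78.42 km

D ≈ 78.4 km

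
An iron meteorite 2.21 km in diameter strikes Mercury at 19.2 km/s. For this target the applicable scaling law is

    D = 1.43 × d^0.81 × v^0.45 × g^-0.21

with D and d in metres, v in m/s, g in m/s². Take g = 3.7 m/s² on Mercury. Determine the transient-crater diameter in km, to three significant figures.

In SI units: d = 2210 m, v = 19200 m/s.
d^0.81 = 2210^0.81 = 511.6
v^0.45 = 19200^0.45 = 84.62
g^-0.21 = 3.7^-0.21 = 0.7598
D = 1.43 × 511.6 × 84.62 × 0.7598 = 47037 m
   = 47.04 km

D ≈ 47.0 km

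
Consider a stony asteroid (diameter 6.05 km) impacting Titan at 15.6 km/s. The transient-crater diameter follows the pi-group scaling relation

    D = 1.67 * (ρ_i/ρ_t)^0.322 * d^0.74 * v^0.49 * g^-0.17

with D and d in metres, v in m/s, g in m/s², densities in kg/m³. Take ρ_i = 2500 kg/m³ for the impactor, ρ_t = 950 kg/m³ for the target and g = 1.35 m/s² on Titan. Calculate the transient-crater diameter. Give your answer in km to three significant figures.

D ≈ 155 km

In SI units: d = 6050 m, v = 15600 m/s.
(ρ_i/ρ_t)^0.322 = (2500/950)^0.322 = 1.366
d^0.74 = 6050^0.74 = 628.8
v^0.49 = 15600^0.49 = 113.4
g^-0.17 = 1.35^-0.17 = 0.9503
D = 1.67 × 1.366 × 628.8 × 113.4 × 0.9503 = 1.546 × 10^5 m
   = 154.6 km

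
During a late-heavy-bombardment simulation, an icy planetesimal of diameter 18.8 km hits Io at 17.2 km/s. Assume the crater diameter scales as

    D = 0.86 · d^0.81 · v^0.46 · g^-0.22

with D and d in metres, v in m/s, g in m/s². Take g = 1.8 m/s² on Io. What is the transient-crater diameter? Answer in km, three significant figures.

D ≈ 194 km

In SI units: d = 18800 m, v = 17200 m/s.
d^0.81 = 18800^0.81 = 2898
v^0.46 = 17200^0.46 = 88.79
g^-0.22 = 1.8^-0.22 = 0.8787
D = 0.86 × 2898 × 88.79 × 0.8787 = 1.944 × 10^5 m
   = 194.4 km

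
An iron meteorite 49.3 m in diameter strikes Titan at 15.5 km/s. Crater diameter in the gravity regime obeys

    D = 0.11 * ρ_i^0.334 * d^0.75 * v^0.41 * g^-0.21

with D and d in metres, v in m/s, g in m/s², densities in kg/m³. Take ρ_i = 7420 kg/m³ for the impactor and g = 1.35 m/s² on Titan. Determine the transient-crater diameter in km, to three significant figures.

D ≈ 1.97 km

In SI units: v = 15500 m/s.
ρ_i^0.334 = 7420^0.334 = 19.62
d^0.75 = 49.3^0.75 = 18.61
v^0.41 = 15500^0.41 = 52.24
g^-0.21 = 1.35^-0.21 = 0.9389
D = 0.11 × 19.62 × 18.61 × 52.24 × 0.9389 = 1970 m
   = 1.970 km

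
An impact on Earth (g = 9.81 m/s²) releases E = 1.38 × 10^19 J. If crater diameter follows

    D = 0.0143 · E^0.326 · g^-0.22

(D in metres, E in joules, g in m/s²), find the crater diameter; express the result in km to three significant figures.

E^0.326 = (1.38 × 10^19)^0.326 = 1.736 × 10^6
g^-0.22 = 9.81^-0.22 = 0.6051
D = 0.0143 × 1.736 × 10^6 × 0.6051 = 15021 m
   = 15.02 km

D ≈ 15.0 km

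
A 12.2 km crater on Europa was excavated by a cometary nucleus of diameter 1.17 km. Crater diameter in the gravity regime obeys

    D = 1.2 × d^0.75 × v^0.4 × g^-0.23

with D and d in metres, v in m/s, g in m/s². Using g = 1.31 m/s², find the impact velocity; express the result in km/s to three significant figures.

v ≈ 21.5 km/s

Rearranging for v: v = [D / (1.2 · 1170^0.75 · 1.31^-0.23)]^(1/0.4).
D = 12200 m.
1170^0.75 = 200.1
1.31^-0.23 = 0.9398
Denominator = 1.2 × 200.1 × 0.9398 = 225.7
D / 225.7 = 12200 / 225.7 = 54.05
v = 54.05^(1/0.4) = 54.05^2.5 = 21478 m/s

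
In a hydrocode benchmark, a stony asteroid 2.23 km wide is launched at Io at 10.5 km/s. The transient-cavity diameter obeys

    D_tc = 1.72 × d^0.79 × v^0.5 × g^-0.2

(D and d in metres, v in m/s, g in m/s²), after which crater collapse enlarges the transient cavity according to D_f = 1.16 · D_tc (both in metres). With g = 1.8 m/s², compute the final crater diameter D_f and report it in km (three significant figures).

D_f ≈ 80.3 km

In SI: d = 2230 m, v = 10500 m/s.
d^0.79 = 2230^0.79 = 441.7
v^0.5 = 10500^0.5 = 102.5
g^-0.2 = 1.8^-0.2 = 0.8891
D_tc = 1.72 × 441.7 × 102.5 × 0.8891 = 69240 m
D_f = 1.16 × 69240 = 80318 m
     = 80.32 km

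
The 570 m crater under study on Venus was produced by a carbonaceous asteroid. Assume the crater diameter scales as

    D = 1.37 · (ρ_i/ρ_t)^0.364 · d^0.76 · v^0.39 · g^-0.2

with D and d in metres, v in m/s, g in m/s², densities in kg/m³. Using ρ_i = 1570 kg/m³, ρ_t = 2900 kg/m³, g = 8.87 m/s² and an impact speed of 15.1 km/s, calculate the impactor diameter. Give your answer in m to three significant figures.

Rearranging for d: d = [D / (1.37 · (1570/2900)^0.364 · 15100^0.39 · 8.87^-0.2)]^(1/0.76).
(1570/2900)^0.364 = 0.7998
15100^0.39 = 42.64
8.87^-0.2 = 0.6463
Denominator = 1.37 × 0.7998 × 42.64 × 0.6463 = 30.20
D / 30.20 = 570 / 30.20 = 18.87
d = 18.87^(1/0.76) = 18.87^1.3158 = 47.72 m

d ≈ 47.7 m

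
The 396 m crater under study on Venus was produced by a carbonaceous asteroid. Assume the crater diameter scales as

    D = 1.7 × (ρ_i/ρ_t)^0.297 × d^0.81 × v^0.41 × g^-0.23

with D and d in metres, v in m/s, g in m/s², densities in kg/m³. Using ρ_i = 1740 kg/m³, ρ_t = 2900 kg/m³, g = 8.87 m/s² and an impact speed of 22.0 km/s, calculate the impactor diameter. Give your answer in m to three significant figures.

d ≈ 11.9 m

Rearranging for d: d = [D / (1.7 · (1740/2900)^0.297 · 22000^0.41 · 8.87^-0.23)]^(1/0.81).
(1740/2900)^0.297 = 0.8592
22000^0.41 = 60.31
8.87^-0.23 = 0.6053
Denominator = 1.7 × 0.8592 × 60.31 × 0.6053 = 53.32
D / 53.32 = 396 / 53.32 = 7.427
d = 7.427^(1/0.81) = 7.427^1.2346 = 11.89 m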